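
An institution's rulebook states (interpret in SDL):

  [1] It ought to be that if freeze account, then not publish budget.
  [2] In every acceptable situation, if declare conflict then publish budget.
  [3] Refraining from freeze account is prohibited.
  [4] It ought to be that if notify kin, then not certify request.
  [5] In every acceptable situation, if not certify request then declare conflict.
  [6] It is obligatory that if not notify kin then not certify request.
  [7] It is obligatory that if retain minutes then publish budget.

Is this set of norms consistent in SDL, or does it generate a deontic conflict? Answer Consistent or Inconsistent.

Inconsistent

By case analysis on notify_kin: premise 4 gives O(notify_kin → ¬certify_request) and premise 6 gives O(¬notify_kin → ¬certify_request), so O(¬certify_request) either way.
Premise 5 is O(¬certify_request → declare_conflict); since O(¬certify_request), deontic closure gives O(declare_conflict).
Applying K to premise 2 (O(declare_conflict → publish_budget)) and O(declare_conflict) yields O(publish_budget).
Premise 1, O(freeze_account → ¬publish_budget), contraposes to O(publish_budget → ¬freeze_account); with O(publish_budget) we get O(¬freeze_account).
But premise 3, F(¬freeze_account), means O(freeze_account).
We now have both O(¬freeze_account) and O(freeze_account) — freeze_account is simultaneously obligatory and forbidden, violating the D-axiom.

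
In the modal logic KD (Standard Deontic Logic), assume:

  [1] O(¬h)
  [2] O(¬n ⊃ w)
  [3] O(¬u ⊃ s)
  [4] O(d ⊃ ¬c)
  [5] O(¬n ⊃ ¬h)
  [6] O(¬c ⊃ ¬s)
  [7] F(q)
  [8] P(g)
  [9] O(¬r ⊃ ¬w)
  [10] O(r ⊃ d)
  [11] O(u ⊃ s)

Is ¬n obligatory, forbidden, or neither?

Forbidden

Premises 11 and 3 cover both cases: O(u ⊃ s) and O(¬u ⊃ s). Since u ∨ ¬u is a tautology, O(s) follows.
Premise 6 is O(¬c ⊃ ¬s); contrapositively O(s ⊃ c). Since O(s) holds, K gives O(c).
The contrapositive of premise 4 (O(d ⊃ ¬c)) is O(c ⊃ ¬d), and O(c) is already established, so O(¬d).
The contrapositive of premise 10 (O(r ⊃ d)) is O(¬d ⊃ ¬r), and O(¬d) is already established, so O(¬r).
Applying K to premise 9 (O(¬r ⊃ ¬w)) and O(¬r) yields O(¬w).
The contrapositive of premise 2 (O(¬n ⊃ w)) is O(¬w ⊃ n), and O(¬w) is already established, so O(n).
Premises 1, 5, 7, 8 do not contribute to this derivation.
Thus O(n), which is F(¬n): ¬n is forbidden.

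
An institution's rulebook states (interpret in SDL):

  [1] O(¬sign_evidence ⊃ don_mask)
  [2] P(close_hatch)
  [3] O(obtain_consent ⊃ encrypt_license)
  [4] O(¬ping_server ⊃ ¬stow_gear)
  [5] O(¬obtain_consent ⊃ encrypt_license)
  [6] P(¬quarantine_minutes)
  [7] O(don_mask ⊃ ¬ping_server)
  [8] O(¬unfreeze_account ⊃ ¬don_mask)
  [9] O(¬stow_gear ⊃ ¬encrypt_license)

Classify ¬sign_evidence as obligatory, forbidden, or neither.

By case analysis on ¬obtain_consent: premise 5 gives O(¬obtain_consent ⊃ encrypt_license) and premise 3 gives O(obtain_consent ⊃ encrypt_license), so O(encrypt_license) either way.
Premise 9, O(¬stow_gear ⊃ ¬encrypt_license), contraposes to O(encrypt_license ⊃ stow_gear); with O(encrypt_license) we get O(stow_gear).
The contrapositive of premise 4 (O(¬ping_server ⊃ ¬stow_gear)) is O(stow_gear ⊃ ping_server), and O(stow_gear) is already established, so O(ping_server).
Premise 7 is O(don_mask ⊃ ¬ping_server); contrapositively O(ping_server ⊃ ¬don_mask). Since O(ping_server) holds, K gives O(¬don_mask).
Premise 1, O(¬sign_evidence ⊃ don_mask), contraposes to O(¬don_mask ⊃ sign_evidence); with O(¬don_mask) we get O(sign_evidence).
Premises 2, 6, 8 do not contribute to this derivation.
Thus O(sign_evidence), which is F(¬sign_evidence): ¬sign_evidence is forbidden.

Forbidden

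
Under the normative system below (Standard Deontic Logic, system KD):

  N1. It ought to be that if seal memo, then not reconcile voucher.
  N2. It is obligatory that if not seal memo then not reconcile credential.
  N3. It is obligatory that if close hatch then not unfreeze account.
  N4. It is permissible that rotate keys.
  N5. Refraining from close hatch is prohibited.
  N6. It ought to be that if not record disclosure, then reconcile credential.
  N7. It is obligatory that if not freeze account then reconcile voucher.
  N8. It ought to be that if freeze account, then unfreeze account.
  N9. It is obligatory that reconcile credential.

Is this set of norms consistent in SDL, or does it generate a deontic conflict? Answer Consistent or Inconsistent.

Premise 9 gives O(reconcile_credential).
Premise 2, O(¬seal_memo → ¬reconcile_credential), contraposes to O(reconcile_credential → seal_memo); with O(reconcile_credential) we get O(seal_memo).
With premise 1, O(seal_memo → ¬reconcile_voucher), the K-axiom yields O(¬reconcile_voucher).
The contrapositive of premise 7 (O(¬freeze_account → reconcile_voucher)) is O(¬reconcile_voucher → freeze_account), and O(¬reconcile_voucher) is already established, so O(freeze_account).
Premise 8 is O(freeze_account → unfreeze_account); since O(freeze_account), deontic closure gives O(unfreeze_account).
The contrapositive of premise 3 (O(close_hatch → ¬unfreeze_account)) is O(unfreeze_account → ¬close_hatch), and O(unfreeze_account) is already established, so O(¬close_hatch).
Yet premise 5 is F(¬close_hatch), i.e. O(close_hatch).
We now have both O(¬close_hatch) and O(close_hatch) — close_hatch is simultaneously obligatory and forbidden, violating the D-axiom.

Inconsistent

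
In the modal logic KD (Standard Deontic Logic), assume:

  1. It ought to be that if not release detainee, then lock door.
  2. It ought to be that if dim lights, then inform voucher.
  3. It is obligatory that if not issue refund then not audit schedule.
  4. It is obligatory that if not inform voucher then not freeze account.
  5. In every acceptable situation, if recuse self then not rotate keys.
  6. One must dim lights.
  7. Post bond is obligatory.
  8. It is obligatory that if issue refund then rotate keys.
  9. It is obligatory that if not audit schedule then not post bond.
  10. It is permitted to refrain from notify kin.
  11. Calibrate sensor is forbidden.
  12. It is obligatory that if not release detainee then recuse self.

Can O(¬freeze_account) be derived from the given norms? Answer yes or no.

No

Premise 4 is O(¬inform_voucher → ¬freeze_account), but O(¬inform_voucher) is not derivable from the premises, so it does not yield O(¬freeze_account).
No other premise forces O(¬freeze_account). An ideal world satisfying every premise can still have ¬freeze_account false, so O(¬freeze_account) is not derivable.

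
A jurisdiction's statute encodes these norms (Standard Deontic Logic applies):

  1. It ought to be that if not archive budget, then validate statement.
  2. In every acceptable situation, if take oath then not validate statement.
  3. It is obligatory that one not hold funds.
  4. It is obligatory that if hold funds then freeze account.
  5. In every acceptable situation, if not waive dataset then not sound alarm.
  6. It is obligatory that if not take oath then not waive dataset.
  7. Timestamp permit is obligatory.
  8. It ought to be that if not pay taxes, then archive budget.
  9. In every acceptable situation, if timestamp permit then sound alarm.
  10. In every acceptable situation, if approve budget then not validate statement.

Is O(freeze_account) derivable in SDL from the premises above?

No

Premise 4 is O(hold_funds → freeze_account), but O(hold_funds) is not derivable from the premises, so it does not yield O(freeze_account).
No other premise forces O(freeze_account). An ideal world satisfying every premise can still have freeze_account false, so O(freeze_account) is not derivable.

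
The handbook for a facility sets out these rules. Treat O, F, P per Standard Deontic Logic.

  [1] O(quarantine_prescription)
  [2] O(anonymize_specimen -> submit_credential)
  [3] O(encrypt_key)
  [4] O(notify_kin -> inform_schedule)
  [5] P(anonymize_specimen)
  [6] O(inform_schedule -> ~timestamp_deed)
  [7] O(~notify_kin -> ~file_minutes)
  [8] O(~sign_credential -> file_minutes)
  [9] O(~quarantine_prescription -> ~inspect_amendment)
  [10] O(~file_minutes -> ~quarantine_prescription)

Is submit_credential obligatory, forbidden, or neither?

Neither

Premise 2 is O(anonymize_specimen -> submit_credential), but O(anonymize_specimen) is not derivable from the premises (the permission P(anonymize_specimen) asserts only ~O(~anonymize_specimen), not O(anonymize_specimen)), so it does not yield O(submit_credential).
No premise or chain of K-axiom applications forces O(submit_credential), and none forces O(~submit_credential). So submit_credential is neither obligatory nor forbidden under these norms.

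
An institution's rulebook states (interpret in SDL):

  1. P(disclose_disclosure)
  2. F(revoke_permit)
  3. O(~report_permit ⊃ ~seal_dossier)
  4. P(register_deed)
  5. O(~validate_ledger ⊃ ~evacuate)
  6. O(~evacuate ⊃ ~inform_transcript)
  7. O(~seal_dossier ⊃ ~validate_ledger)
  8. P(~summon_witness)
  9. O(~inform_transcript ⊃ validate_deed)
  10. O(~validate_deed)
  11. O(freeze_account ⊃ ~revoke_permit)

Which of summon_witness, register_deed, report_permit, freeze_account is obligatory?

From premise 10 we have O(~validate_deed).
Premise 9, O(~inform_transcript ⊃ validate_deed), contraposes to O(~validate_deed ⊃ inform_transcript); with O(~validate_deed) we get O(inform_transcript).
Premise 6 is O(~evacuate ⊃ ~inform_transcript); contrapositively O(inform_transcript ⊃ evacuate). Since O(inform_transcript) holds, K gives O(evacuate).
The contrapositive of premise 5 (O(~validate_ledger ⊃ ~evacuate)) is O(evacuate ⊃ validate_ledger), and O(evacuate) is already established, so O(validate_ledger).
Premise 7, O(~seal_dossier ⊃ ~validate_ledger), contraposes to O(validate_ledger ⊃ seal_dossier); with O(validate_ledger) we get O(seal_dossier).
The contrapositive of premise 3 (O(~report_permit ⊃ ~seal_dossier)) is O(seal_dossier ⊃ report_permit), and O(seal_dossier) is already established, so O(report_permit).
So O(report_permit) holds — report_permit is obligatory. None of the other listed options is made obligatory by any chain of premises.

report_permit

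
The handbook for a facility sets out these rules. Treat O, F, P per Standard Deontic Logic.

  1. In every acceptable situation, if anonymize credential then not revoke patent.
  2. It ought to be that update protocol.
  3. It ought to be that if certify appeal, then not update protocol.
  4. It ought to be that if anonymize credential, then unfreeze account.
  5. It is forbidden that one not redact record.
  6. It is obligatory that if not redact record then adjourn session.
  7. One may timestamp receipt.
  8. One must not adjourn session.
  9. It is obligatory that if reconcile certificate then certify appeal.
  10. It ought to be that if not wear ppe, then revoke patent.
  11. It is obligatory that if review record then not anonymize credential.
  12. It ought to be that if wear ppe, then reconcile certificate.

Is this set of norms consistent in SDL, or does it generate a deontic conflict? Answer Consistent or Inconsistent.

Consistent

Premise 6 is O(¬redact_record → adjourn_session), but O(¬redact_record) is not derivable from the premises, so it does not yield O(adjourn_session).
So O(adjourn_session) is not derivable, and the apparent clash with O(¬adjourn_session) does not arise.
A world satisfying every obligation exists (e.g. adjourn_session=false, anonymize_credential=false, certify_appeal=false, reconcile_certificate=false, redact_record=true, review_record=false, revoke_patent=true, timestamp_receipt=false, unfreeze_account=false, update_protocol=true, wear_ppe=false); no atom is both obligatory and forbidden, so the set is consistent.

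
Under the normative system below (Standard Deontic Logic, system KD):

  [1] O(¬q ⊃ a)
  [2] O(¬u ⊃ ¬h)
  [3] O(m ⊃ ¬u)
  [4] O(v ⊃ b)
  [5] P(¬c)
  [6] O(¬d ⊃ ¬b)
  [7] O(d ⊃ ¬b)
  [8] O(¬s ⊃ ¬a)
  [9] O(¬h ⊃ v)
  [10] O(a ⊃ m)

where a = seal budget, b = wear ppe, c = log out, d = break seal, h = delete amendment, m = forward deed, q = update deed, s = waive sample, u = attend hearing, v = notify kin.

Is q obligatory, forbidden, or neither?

Obligatory

Premises 7 and 6 are O(d ⊃ ¬b) and O(¬d ⊃ ¬b); every ideal world satisfies d or ¬d, so in either case ¬b holds — hence O(¬b).
Premise 4 is O(v ⊃ b); contrapositively O(¬b ⊃ ¬v). Since O(¬b) holds, K gives O(¬v).
Premise 9, O(¬h ⊃ v), contraposes to O(¬v ⊃ h); with O(¬v) we get O(h).
Premise 2, O(¬u ⊃ ¬h), contraposes to O(h ⊃ u); with O(h) we get O(u).
Premise 3, O(m ⊃ ¬u), contraposes to O(u ⊃ ¬m); with O(u) we get O(¬m).
Premise 10, O(a ⊃ m), contraposes to O(¬m ⊃ ¬a); with O(¬m) we get O(¬a).
The contrapositive of premise 1 (O(¬q ⊃ a)) is O(¬a ⊃ q), and O(¬a) is already established, so O(q).
Premises 5, 8 do not contribute to this derivation.
Hence q is obligatory.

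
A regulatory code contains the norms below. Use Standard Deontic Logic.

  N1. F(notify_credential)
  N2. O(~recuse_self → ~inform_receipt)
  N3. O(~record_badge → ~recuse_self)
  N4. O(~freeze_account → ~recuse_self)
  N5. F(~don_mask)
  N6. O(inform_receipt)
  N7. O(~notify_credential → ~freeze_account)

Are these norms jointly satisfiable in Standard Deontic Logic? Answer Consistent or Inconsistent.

Inconsistent

Premise 1 is F(notify_credential), i.e. O(~notify_credential).
From O(~notify_credential) and premise 7, O(~notify_credential → ~freeze_account), we obtain O(~freeze_account).
Premise 4 is O(~freeze_account → ~recuse_self); since O(~freeze_account), deontic closure gives O(~recuse_self).
From O(~recuse_self) and premise 2, O(~recuse_self → ~inform_receipt), we obtain O(~inform_receipt).
However, premise 6 gives O(inform_receipt).
We now have both O(~inform_receipt) and O(inform_receipt) — inform_receipt is simultaneously obligatory and forbidden, violating the D-axiom.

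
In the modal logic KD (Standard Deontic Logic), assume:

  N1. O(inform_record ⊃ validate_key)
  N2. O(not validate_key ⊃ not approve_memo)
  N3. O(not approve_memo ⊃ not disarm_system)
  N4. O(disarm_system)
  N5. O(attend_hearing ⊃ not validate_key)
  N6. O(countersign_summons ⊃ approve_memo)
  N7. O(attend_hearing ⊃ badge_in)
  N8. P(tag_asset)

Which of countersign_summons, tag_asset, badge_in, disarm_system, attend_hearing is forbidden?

From premise 4 we have O(disarm_system).
Premise 3 is O(not approve_memo ⊃ not disarm_system); contrapositively O(disarm_system ⊃ approve_memo). Since O(disarm_system) holds, K gives O(approve_memo).
Premise 2, O(not validate_key ⊃ not approve_memo), contraposes to O(approve_memo ⊃ validate_key); with O(approve_memo) we get O(validate_key).
Premise 5, O(attend_hearing ⊃ not validate_key), contraposes to O(validate_key ⊃ not attend_hearing); with O(validate_key) we get O(not attend_hearing).
So O(not attend_hearing) holds, i.e. attend_hearing is forbidden. None of the other listed options is forbidden under the premises.

attend_hearing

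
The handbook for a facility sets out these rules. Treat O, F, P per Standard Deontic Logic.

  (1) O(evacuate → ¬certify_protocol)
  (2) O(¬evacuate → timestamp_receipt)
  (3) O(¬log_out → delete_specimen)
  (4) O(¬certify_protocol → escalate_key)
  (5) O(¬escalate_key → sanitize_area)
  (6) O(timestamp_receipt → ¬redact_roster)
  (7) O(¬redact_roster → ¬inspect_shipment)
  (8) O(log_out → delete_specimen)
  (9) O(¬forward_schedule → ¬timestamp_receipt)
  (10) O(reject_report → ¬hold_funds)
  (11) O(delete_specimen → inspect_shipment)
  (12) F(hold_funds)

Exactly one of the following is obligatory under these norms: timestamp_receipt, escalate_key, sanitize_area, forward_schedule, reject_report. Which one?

By case analysis on log_out: premise 8 gives O(log_out → delete_specimen) and premise 3 gives O(¬log_out → delete_specimen), so O(delete_specimen) either way.
From O(delete_specimen) and premise 11, O(delete_specimen → inspect_shipment), we obtain O(inspect_shipment).
Premise 7 is O(¬redact_roster → ¬inspect_shipment); contrapositively O(inspect_shipment → redact_roster). Since O(inspect_shipment) holds, K gives O(redact_roster).
The contrapositive of premise 6 (O(timestamp_receipt → ¬redact_roster)) is O(redact_roster → ¬timestamp_receipt), and O(redact_roster) is already established, so O(¬timestamp_receipt).
Premise 2 is O(¬evacuate → timestamp_receipt); contrapositively O(¬timestamp_receipt → evacuate). Since O(¬timestamp_receipt) holds, K gives O(evacuate).
With premise 1, O(evacuate → ¬certify_protocol), the K-axiom yields O(¬certify_protocol).
Applying K to premise 4 (O(¬certify_protocol → escalate_key)) and O(¬certify_protocol) yields O(escalate_key).
So O(escalate_key) holds — escalate_key is obligatory. None of the other listed options is made obligatory by any chain of premises.

escalate_key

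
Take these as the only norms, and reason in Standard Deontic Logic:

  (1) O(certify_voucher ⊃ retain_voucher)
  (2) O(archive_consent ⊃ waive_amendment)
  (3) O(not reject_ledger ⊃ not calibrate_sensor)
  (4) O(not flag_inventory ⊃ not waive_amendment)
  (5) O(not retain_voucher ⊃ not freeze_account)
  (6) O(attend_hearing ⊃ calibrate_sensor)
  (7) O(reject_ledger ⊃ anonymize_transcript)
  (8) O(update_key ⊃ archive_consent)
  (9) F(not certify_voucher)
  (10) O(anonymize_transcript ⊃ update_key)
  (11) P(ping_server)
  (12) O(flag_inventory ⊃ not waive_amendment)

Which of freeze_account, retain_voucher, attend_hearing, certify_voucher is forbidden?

Premises 4 and 12 cover both cases: O(not flag_inventory ⊃ not waive_amendment) and O(flag_inventory ⊃ not waive_amendment). Since not flag_inventory ∨ flag_inventory is a tautology, O(not waive_amendment) follows.
Premise 2, O(archive_consent ⊃ waive_amendment), contraposes to O(not waive_amendment ⊃ not archive_consent); with O(not waive_amendment) we get O(not archive_consent).
The contrapositive of premise 8 (O(update_key ⊃ archive_consent)) is O(not archive_consent ⊃ not update_key), and O(not archive_consent) is already established, so O(not update_key).
The contrapositive of premise 10 (O(anonymize_transcript ⊃ update_key)) is O(not update_key ⊃ not anonymize_transcript), and O(not update_key) is already established, so O(not anonymize_transcript).
Premise 7, O(reject_ledger ⊃ anonymize_transcript), contraposes to O(not anonymize_transcript ⊃ not reject_ledger); with O(not anonymize_transcript) we get O(not reject_ledger).
From O(not reject_ledger) and premise 3, O(not reject_ledger ⊃ not calibrate_sensor), we obtain O(not calibrate_sensor).
Premise 6 is O(attend_hearing ⊃ calibrate_sensor); contrapositively O(not calibrate_sensor ⊃ not attend_hearing). Since O(not calibrate_sensor) holds, K gives O(not attend_hearing).
So O(not attend_hearing) holds, i.e. attend_hearing is forbidden. None of the other listed options is forbidden under the premises.

attend_hearing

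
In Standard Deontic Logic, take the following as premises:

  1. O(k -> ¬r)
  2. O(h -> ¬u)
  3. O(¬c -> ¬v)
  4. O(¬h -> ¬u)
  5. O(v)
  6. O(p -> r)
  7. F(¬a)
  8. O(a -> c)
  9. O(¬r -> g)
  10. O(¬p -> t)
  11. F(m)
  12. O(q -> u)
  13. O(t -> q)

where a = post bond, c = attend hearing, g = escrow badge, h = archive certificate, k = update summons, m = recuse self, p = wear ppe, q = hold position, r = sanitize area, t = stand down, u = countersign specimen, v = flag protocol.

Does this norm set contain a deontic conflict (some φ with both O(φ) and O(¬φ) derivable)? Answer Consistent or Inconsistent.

Consistent

Premise 3 is O(¬c -> ¬v), but O(¬c) is not derivable from the premises, so it does not yield O(¬v).
So O(¬v) is not derivable, and the apparent clash with O(v) does not arise.
A world satisfying every obligation exists (e.g. a=true, c=true, g=false, h=false, k=false, m=false, p=true, q=false, r=true, t=false, u=false, v=true); no atom is both obligatory and forbidden, so the set is consistent.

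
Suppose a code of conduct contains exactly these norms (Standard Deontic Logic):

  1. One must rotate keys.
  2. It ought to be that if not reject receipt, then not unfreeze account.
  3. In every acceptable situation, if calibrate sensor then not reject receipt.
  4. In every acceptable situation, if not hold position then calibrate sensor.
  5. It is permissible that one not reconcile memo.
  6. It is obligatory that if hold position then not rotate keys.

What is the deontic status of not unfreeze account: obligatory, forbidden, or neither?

Obligatory

Premise 1 gives O(rotate_keys).
Premise 6 is O(hold_position → ¬rotate_keys); contrapositively O(rotate_keys → ¬hold_position). Since O(rotate_keys) holds, K gives O(¬hold_position).
With premise 4, O(¬hold_position → calibrate_sensor), the K-axiom yields O(calibrate_sensor).
Premise 3 is O(calibrate_sensor → ¬reject_receipt); since O(calibrate_sensor), deontic closure gives O(¬reject_receipt).
Premise 2 is O(¬reject_receipt → ¬unfreeze_account); since O(¬reject_receipt), deontic closure gives O(¬unfreeze_account).
Premise 5 does not contribute to this derivation.
Hence ¬unfreeze_account is obligatory.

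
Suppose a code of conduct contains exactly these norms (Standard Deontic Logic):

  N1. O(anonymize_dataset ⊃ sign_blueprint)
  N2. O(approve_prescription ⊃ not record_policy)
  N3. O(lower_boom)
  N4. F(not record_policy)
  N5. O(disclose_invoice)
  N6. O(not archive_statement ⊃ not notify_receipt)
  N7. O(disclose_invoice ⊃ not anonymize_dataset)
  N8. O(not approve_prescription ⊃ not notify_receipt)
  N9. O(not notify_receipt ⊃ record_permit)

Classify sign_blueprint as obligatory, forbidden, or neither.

Neither

Premise 1 is O(anonymize_dataset ⊃ sign_blueprint), but O(anonymize_dataset) is not derivable from the premises, so it does not yield O(sign_blueprint).
No premise or chain of K-axiom applications forces O(sign_blueprint), and none forces O(not sign_blueprint). So sign_blueprint is neither obligatory nor forbidden under these norms.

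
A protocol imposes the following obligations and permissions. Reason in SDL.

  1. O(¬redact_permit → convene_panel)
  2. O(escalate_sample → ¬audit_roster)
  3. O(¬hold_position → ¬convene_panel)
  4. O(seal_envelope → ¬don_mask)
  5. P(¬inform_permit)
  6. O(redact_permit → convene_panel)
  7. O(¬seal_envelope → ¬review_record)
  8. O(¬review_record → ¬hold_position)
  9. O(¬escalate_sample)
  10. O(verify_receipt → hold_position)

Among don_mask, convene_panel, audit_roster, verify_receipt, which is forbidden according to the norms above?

don_mask

Premises 1 and 6 are O(¬redact_permit → convene_panel) and O(redact_permit → convene_panel); every ideal world satisfies ¬redact_permit or redact_permit, so in either case convene_panel holds — hence O(convene_panel).
Premise 3, O(¬hold_position → ¬convene_panel), contraposes to O(convene_panel → hold_position); with O(convene_panel) we get O(hold_position).
The contrapositive of premise 8 (O(¬review_record → ¬hold_position)) is O(hold_position → review_record), and O(hold_position) is already established, so O(review_record).
Premise 7 is O(¬seal_envelope → ¬review_record); contrapositively O(review_record → seal_envelope). Since O(review_record) holds, K gives O(seal_envelope).
Applying K to premise 4 (O(seal_envelope → ¬don_mask)) and O(seal_envelope) yields O(¬don_mask).
So O(¬don_mask) holds, i.e. don_mask is forbidden. None of the other listed options is forbidden under the premises.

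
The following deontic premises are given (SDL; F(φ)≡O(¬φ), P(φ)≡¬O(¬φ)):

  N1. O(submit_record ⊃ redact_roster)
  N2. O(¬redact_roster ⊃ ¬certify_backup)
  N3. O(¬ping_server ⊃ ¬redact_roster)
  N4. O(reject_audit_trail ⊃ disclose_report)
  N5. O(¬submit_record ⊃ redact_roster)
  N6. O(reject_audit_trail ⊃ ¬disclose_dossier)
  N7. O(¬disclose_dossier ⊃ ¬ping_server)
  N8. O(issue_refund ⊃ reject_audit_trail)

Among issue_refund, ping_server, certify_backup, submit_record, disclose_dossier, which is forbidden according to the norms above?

issue_refund

Premises 1 and 5 cover both cases: O(submit_record ⊃ redact_roster) and O(¬submit_record ⊃ redact_roster). Since submit_record ∨ ¬submit_record is a tautology, O(redact_roster) follows.
Premise 3 is O(¬ping_server ⊃ ¬redact_roster); contrapositively O(redact_roster ⊃ ping_server). Since O(redact_roster) holds, K gives O(ping_server).
The contrapositive of premise 7 (O(¬disclose_dossier ⊃ ¬ping_server)) is O(ping_server ⊃ disclose_dossier), and O(ping_server) is already established, so O(disclose_dossier).
The contrapositive of premise 6 (O(reject_audit_trail ⊃ ¬disclose_dossier)) is O(disclose_dossier ⊃ ¬reject_audit_trail), and O(disclose_dossier) is already established, so O(¬reject_audit_trail).
The contrapositive of premise 8 (O(issue_refund ⊃ reject_audit_trail)) is O(¬reject_audit_trail ⊃ ¬issue_refund), and O(¬reject_audit_trail) is already established, so O(¬issue_refund).
So O(¬issue_refund) holds, i.e. issue_refund is forbidden. None of the other listed options is forbidden under the premises.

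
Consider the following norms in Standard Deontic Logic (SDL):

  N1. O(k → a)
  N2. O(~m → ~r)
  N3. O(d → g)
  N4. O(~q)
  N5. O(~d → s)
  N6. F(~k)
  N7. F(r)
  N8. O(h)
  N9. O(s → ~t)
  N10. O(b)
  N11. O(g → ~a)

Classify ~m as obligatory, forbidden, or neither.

Premise 2 is O(~m → ~r); even if O(~r) held, inferring O(~m) would be affirming the consequent — invalid.
No premise or chain of K-axiom applications forces O(~m), and none forces O(m). So ~m is neither obligatory nor forbidden under these norms.

Neither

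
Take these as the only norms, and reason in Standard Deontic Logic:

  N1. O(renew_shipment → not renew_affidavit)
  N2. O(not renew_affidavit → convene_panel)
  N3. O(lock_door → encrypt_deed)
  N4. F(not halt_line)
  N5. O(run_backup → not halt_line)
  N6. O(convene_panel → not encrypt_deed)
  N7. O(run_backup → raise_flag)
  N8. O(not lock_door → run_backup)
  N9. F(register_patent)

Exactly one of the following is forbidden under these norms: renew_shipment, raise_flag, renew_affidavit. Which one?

renew_shipment

F(not halt_line) at premise 4 means O(halt_line).
Premise 5, O(run_backup → not halt_line), contraposes to O(halt_line → not run_backup); with O(halt_line) we get O(not run_backup).
The contrapositive of premise 8 (O(not lock_door → run_backup)) is O(not run_backup → lock_door), and O(not run_backup) is already established, so O(lock_door).
Applying K to premise 3 (O(lock_door → encrypt_deed)) and O(lock_door) yields O(encrypt_deed).
Premise 6, O(convene_panel → not encrypt_deed), contraposes to O(encrypt_deed → not convene_panel); with O(encrypt_deed) we get O(not convene_panel).
The contrapositive of premise 2 (O(not renew_affidavit → convene_panel)) is O(not convene_panel → renew_affidavit), and O(not convene_panel) is already established, so O(renew_affidavit).
The contrapositive of premise 1 (O(renew_shipment → not renew_affidavit)) is O(renew_affidavit → not renew_shipment), and O(renew_affidavit) is already established, so O(not renew_shipment).
So O(not renew_shipment) holds, i.e. renew_shipment is forbidden. None of the other listed options is forbidden under the premises.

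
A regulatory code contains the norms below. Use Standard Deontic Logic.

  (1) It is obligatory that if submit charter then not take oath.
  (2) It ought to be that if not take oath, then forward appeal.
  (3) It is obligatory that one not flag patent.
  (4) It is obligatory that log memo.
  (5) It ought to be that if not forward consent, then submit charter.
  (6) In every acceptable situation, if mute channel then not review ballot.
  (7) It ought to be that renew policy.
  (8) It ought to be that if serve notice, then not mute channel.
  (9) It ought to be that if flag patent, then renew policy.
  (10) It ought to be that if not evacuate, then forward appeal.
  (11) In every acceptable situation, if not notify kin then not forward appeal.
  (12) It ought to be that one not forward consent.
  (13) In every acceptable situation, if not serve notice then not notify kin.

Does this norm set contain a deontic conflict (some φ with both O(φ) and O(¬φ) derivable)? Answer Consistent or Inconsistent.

Premise 9 is O(flag_patent → renew_policy); even if O(renew_policy) held, inferring O(flag_patent) would be affirming the consequent — invalid.
So O(flag_patent) is not derivable, and the apparent clash with O(¬flag_patent) does not arise.
A world satisfying every obligation exists (e.g. evacuate=false, flag_patent=false, forward_appeal=true, forward_consent=false, log_memo=true, mute_channel=false, notify_kin=true, renew_policy=true, review_ballot=false, serve_notice=true, submit_charter=true, take_oath=false); no atom is both obligatory and forbidden, so the set is consistent.

Consistent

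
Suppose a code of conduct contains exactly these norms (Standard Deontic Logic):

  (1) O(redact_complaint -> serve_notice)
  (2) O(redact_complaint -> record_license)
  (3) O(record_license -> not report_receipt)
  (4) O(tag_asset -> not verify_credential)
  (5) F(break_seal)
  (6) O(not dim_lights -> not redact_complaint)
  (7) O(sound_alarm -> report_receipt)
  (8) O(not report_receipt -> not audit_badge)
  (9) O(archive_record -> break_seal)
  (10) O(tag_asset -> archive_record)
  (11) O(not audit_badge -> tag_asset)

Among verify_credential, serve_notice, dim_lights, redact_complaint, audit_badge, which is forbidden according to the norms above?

F(break_seal) at premise 5 means O(not break_seal).
The contrapositive of premise 9 (O(archive_record -> break_seal)) is O(not break_seal -> not archive_record), and O(not break_seal) is already established, so O(not archive_record).
The contrapositive of premise 10 (O(tag_asset -> archive_record)) is O(not archive_record -> not tag_asset), and O(not archive_record) is already established, so O(not tag_asset).
Premise 11 is O(not audit_badge -> tag_asset); contrapositively O(not tag_asset -> audit_badge). Since O(not tag_asset) holds, K gives O(audit_badge).
Premise 8, O(not report_receipt -> not audit_badge), contraposes to O(audit_badge -> report_receipt); with O(audit_badge) we get O(report_receipt).
The contrapositive of premise 3 (O(record_license -> not report_receipt)) is O(report_receipt -> not record_license), and O(report_receipt) is already established, so O(not record_license).
Premise 2 is O(redact_complaint -> record_license); contrapositively O(not record_license -> not redact_complaint). Since O(not record_license) holds, K gives O(not redact_complaint).
So O(not redact_complaint) holds, i.e. redact_complaint is forbidden. None of the other listed options is forbidden under the premises.

redact_complaint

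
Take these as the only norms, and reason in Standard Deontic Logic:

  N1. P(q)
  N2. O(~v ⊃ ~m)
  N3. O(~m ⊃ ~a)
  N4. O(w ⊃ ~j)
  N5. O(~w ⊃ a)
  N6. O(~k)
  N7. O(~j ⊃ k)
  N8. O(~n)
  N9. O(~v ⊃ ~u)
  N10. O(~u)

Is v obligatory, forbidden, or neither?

Premise 6 gives O(~k).
Premise 7, O(~j ⊃ k), contraposes to O(~k ⊃ j); with O(~k) we get O(j).
Premise 4 is O(w ⊃ ~j); contrapositively O(j ⊃ ~w). Since O(j) holds, K gives O(~w).
Premise 5 is O(~w ⊃ a); since O(~w), deontic closure gives O(a).
Premise 3, O(~m ⊃ ~a), contraposes to O(a ⊃ m); with O(a) we get O(m).
Premise 2 is O(~v ⊃ ~m); contrapositively O(m ⊃ v). Since O(m) holds, K gives O(v).
Premises 1, 8, 9, 10 do not contribute to this derivation.
Hence v is obligatory.

Obligatory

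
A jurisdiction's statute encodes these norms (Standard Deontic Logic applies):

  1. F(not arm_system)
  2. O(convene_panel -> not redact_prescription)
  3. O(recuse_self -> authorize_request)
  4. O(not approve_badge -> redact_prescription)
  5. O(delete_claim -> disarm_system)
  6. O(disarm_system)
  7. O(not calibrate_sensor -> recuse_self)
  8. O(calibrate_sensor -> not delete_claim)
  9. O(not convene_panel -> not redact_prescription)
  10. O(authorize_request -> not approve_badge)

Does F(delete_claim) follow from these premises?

Premises 9 and 2 cover both cases: O(not convene_panel -> not redact_prescription) and O(convene_panel -> not redact_prescription). Since not convene_panel ∨ convene_panel is a tautology, O(not redact_prescription) follows.
Premise 4 is O(not approve_badge -> redact_prescription); contrapositively O(not redact_prescription -> approve_badge). Since O(not redact_prescription) holds, K gives O(approve_badge).
Premise 10 is O(authorize_request -> not approve_badge); contrapositively O(approve_badge -> not authorize_request). Since O(approve_badge) holds, K gives O(not authorize_request).
Premise 3 is O(recuse_self -> authorize_request); contrapositively O(not authorize_request -> not recuse_self). Since O(not authorize_request) holds, K gives O(not recuse_self).
Premise 7, O(not calibrate_sensor -> recuse_self), contraposes to O(not recuse_self -> calibrate_sensor); with O(not recuse_self) we get O(calibrate_sensor).
From O(calibrate_sensor) and premise 8, O(calibrate_sensor -> not delete_claim), we obtain O(not delete_claim).
Premises 1, 5, 6 do not contribute to this derivation.
So O(not delete_claim) holds, i.e. F(delete_claim). The claim follows.

Yes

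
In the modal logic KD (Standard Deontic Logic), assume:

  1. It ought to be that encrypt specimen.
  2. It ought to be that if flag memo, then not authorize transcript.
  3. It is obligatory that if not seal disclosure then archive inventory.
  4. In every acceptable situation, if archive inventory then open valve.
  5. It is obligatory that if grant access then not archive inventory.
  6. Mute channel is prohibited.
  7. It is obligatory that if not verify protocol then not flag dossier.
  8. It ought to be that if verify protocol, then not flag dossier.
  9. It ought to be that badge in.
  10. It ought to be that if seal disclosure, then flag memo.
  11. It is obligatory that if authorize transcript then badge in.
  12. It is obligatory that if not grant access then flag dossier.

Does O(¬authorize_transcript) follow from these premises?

By case analysis on verify_protocol: premise 8 gives O(verify_protocol → ¬flag_dossier) and premise 7 gives O(¬verify_protocol → ¬flag_dossier), so O(¬flag_dossier) either way.
Premise 12 is O(¬grant_access → flag_dossier); contrapositively O(¬flag_dossier → grant_access). Since O(¬flag_dossier) holds, K gives O(grant_access).
From O(grant_access) and premise 5, O(grant_access → ¬archive_inventory), we obtain O(¬archive_inventory).
Premise 3, O(¬seal_disclosure → archive_inventory), contraposes to O(¬archive_inventory → seal_disclosure); with O(¬archive_inventory) we get O(seal_disclosure).
Applying K to premise 10 (O(seal_disclosure → flag_memo)) and O(seal_disclosure) yields O(flag_memo).
With premise 2, O(flag_memo → ¬authorize_transcript), the K-axiom yields O(¬authorize_transcript).
Premises 1, 4, 6, 9, 11 do not contribute to this derivation.
So O(¬authorize_transcript) follows.

Yes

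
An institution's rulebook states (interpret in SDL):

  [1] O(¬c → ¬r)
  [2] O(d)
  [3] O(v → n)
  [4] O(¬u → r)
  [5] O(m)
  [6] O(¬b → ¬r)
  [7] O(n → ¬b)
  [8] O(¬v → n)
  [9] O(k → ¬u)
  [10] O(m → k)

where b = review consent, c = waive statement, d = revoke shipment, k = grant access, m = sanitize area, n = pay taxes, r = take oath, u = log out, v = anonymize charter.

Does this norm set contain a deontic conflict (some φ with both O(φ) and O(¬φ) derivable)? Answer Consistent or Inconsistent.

Inconsistent

By case analysis on ¬v: premise 8 gives O(¬v → n) and premise 3 gives O(v → n), so O(n) either way.
With premise 7, O(n → ¬b), the K-axiom yields O(¬b).
From O(¬b) and premise 6, O(¬b → ¬r), we obtain O(¬r).
Premise 4, O(¬u → r), contraposes to O(¬r → u); with O(¬r) we get O(u).
Premise 9, O(k → ¬u), contraposes to O(u → ¬k); with O(u) we get O(¬k).
Premise 10 is O(m → k); contrapositively O(¬k → ¬m). Since O(¬k) holds, K gives O(¬m).
Yet premise 5 states O(m).
We now have both O(¬m) and O(m) — m is simultaneously obligatory and forbidden, violating the D-axiom.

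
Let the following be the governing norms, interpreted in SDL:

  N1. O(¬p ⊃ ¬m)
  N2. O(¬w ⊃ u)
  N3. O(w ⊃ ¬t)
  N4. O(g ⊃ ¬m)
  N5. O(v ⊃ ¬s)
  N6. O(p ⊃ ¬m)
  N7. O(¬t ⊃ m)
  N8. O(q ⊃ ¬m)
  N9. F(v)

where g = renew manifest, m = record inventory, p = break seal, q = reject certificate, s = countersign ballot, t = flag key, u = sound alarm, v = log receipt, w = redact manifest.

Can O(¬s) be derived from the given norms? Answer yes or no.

Premise 5 is O(v ⊃ ¬s), but O(v) is not derivable from the premises, so it does not yield O(¬s).
No other premise forces O(¬s). An ideal world satisfying every premise can still have ¬s false, so O(¬s) is not derivable.

No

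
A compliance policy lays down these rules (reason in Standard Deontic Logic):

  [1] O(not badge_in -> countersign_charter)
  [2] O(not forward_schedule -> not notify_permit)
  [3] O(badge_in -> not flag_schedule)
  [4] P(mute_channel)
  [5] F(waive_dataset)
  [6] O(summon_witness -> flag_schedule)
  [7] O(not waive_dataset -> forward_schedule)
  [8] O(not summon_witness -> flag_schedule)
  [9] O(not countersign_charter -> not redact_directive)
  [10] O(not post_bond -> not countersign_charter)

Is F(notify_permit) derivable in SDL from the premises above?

No

Premise 2 is O(not forward_schedule -> not notify_permit), but O(not forward_schedule) is not derivable from the premises, so it does not yield O(not notify_permit).
No other premise forces O(not notify_permit). An ideal world satisfying every premise can still have notify_permit true, so F(notify_permit) is not derivable.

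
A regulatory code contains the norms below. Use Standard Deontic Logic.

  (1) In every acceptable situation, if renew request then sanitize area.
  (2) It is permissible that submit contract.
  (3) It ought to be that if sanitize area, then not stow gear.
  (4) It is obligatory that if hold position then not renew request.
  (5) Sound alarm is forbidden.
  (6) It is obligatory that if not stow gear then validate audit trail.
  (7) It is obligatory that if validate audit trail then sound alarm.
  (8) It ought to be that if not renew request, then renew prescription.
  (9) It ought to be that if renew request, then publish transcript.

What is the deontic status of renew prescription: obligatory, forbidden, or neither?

Obligatory

Premise 5 is F(sound_alarm), i.e. O(¬sound_alarm).
The contrapositive of premise 7 (O(validate_audit_trail → sound_alarm)) is O(¬sound_alarm → ¬validate_audit_trail), and O(¬sound_alarm) is already established, so O(¬validate_audit_trail).
The contrapositive of premise 6 (O(¬stow_gear → validate_audit_trail)) is O(¬validate_audit_trail → stow_gear), and O(¬validate_audit_trail) is already established, so O(stow_gear).
Premise 3 is O(sanitize_area → ¬stow_gear); contrapositively O(stow_gear → ¬sanitize_area). Since O(stow_gear) holds, K gives O(¬sanitize_area).
Premise 1, O(renew_request → sanitize_area), contraposes to O(¬sanitize_area → ¬renew_request); with O(¬sanitize_area) we get O(¬renew_request).
With premise 8, O(¬renew_request → renew_prescription), the K-axiom yields O(renew_prescription).
Premises 2, 4, 9 do not contribute to this derivation.
Hence renew_prescription is obligatory.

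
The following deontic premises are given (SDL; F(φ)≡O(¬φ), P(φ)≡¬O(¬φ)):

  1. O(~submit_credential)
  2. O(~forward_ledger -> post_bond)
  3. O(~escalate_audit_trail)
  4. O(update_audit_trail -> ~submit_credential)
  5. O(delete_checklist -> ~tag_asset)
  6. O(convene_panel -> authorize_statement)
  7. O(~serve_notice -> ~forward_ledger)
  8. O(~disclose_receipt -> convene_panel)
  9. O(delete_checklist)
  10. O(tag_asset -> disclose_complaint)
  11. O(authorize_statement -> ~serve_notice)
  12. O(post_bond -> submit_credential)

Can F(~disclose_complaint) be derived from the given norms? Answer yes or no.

Premise 10 is O(tag_asset -> disclose_complaint), but O(tag_asset) is not derivable from the premises, so it does not yield O(disclose_complaint).
No other premise forces O(disclose_complaint). An ideal world satisfying every premise can still have ~disclose_complaint true, so F(~disclose_complaint) is not derivable.

No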